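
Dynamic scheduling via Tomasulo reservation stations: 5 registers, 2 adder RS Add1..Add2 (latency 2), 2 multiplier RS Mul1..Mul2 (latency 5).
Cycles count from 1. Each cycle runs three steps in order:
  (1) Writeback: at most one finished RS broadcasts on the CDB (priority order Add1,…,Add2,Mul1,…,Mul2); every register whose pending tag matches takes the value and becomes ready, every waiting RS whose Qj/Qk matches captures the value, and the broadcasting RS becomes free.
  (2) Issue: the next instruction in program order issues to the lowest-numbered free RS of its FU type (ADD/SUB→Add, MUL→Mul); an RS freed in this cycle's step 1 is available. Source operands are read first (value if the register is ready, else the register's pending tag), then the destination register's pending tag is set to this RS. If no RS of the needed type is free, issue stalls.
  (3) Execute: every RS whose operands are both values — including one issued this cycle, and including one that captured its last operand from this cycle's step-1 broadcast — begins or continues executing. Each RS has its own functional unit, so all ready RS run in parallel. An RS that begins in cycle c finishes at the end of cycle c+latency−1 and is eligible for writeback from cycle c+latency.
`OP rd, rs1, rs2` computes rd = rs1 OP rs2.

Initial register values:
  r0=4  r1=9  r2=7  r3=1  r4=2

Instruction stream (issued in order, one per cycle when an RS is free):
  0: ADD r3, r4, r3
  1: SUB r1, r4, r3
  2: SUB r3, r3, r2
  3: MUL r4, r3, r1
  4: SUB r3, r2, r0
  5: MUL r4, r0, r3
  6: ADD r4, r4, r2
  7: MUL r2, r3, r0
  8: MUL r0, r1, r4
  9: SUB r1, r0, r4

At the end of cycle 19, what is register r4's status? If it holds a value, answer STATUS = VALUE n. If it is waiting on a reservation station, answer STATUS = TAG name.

  c1: issue ADD r3<-Add1  regs: r0:4,r1:9,r2:7,r3:Add1,r4:2
  c2: issue SUB r1<-Add2  regs: r0:4,r1:Add2,r2:7,r3:Add1,r4:2
  c3: CDB Add1=3; issue SUB r3<-Add1  regs: r0:4,r1:Add2,r2:7,r3:Add1,r4:2
  c4: issue MUL r4<-Mul1  regs: r0:4,r1:Add2,r2:7,r3:Add1,r4:Mul1
  c5: CDB Add1=-4; issue SUB r3<-Add1  regs: r0:4,r1:Add2,r2:7,r3:Add1,r4:Mul1
  c6: CDB Add2=-1; issue MUL r4<-Mul2  regs: r0:4,r1:-1,r2:7,r3:Add1,r4:Mul2
  c7: CDB Add1=3; issue ADD r4<-Add1  regs: r0:4,r1:-1,r2:7,r3:3,r4:Add1
  c8: stall  regs: r0:4,r1:-1,r2:7,r3:3,r4:Add1
  c9: stall  regs: r0:4,r1:-1,r2:7,r3:3,r4:Add1
  c10: stall  regs: r0:4,r1:-1,r2:7,r3:3,r4:Add1
  c11: CDB Mul1=4; issue MUL r2<-Mul1  regs: r0:4,r1:-1,r2:Mul1,r3:3,r4:Add1
  c12: CDB Mul2=12; issue MUL r0<-Mul2  regs: r0:Mul2,r1:-1,r2:Mul1,r3:3,r4:Add1
  c13: issue SUB r1<-Add2  regs: r0:Mul2,r1:Add2,r2:Mul1,r3:3,r4:Add1
  c14: CDB Add1=19  regs: r0:Mul2,r1:Add2,r2:Mul1,r3:3,r4:19
  c15: -  regs: r0:Mul2,r1:Add2,r2:Mul1,r3:3,r4:19
  c16: CDB Mul1=12  regs: r0:Mul2,r1:Add2,r2:12,r3:3,r4:19
  c17: -  regs: r0:Mul2,r1:Add2,r2:12,r3:3,r4:19
  c18: -  regs: r0:Mul2,r1:Add2,r2:12,r3:3,r4:19
  c19: CDB Mul2=-19  regs: r0:-19,r1:Add2,r2:12,r3:3,r4:19

STATUS = VALUE 19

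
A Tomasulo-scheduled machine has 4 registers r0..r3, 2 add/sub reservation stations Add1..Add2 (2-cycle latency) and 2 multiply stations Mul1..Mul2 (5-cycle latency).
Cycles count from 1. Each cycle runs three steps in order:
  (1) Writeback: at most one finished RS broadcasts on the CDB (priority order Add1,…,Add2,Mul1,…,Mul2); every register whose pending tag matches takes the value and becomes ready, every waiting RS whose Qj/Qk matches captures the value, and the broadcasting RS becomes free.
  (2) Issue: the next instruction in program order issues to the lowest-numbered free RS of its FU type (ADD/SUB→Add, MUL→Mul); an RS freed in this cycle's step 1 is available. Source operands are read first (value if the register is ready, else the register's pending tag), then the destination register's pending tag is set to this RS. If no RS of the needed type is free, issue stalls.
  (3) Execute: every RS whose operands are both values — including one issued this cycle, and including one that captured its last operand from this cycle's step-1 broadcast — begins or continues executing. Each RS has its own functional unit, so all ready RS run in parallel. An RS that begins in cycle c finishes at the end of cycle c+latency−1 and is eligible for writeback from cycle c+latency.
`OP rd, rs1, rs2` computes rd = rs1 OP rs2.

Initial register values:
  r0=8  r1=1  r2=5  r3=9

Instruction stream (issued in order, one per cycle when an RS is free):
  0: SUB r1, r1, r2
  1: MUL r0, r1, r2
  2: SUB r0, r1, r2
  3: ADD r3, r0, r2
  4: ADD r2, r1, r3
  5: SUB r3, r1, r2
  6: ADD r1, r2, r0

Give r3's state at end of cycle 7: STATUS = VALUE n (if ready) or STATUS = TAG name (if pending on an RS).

cycle 1: issue SUB r1<-Add1 // r0:8,r1:Add1,r2:5,r3:9
cycle 2: issue MUL r0<-Mul1 // r0:Mul1,r1:Add1,r2:5,r3:9
cycle 3: CDB Add1=-4; issue SUB r0<-Add1 // r0:Add1,r1:-4,r2:5,r3:9
cycle 4: issue ADD r3<-Add2 // r0:Add1,r1:-4,r2:5,r3:Add2
cycle 5: CDB Add1=-9; issue ADD r2<-Add1 // r0:-9,r1:-4,r2:Add1,r3:Add2
cycle 6: stall // r0:-9,r1:-4,r2:Add1,r3:Add2
cycle 7: CDB Add2=-4; issue SUB r3<-Add2 // r0:-9,r1:-4,r2:Add1,r3:Add2

STATUS = TAG Add2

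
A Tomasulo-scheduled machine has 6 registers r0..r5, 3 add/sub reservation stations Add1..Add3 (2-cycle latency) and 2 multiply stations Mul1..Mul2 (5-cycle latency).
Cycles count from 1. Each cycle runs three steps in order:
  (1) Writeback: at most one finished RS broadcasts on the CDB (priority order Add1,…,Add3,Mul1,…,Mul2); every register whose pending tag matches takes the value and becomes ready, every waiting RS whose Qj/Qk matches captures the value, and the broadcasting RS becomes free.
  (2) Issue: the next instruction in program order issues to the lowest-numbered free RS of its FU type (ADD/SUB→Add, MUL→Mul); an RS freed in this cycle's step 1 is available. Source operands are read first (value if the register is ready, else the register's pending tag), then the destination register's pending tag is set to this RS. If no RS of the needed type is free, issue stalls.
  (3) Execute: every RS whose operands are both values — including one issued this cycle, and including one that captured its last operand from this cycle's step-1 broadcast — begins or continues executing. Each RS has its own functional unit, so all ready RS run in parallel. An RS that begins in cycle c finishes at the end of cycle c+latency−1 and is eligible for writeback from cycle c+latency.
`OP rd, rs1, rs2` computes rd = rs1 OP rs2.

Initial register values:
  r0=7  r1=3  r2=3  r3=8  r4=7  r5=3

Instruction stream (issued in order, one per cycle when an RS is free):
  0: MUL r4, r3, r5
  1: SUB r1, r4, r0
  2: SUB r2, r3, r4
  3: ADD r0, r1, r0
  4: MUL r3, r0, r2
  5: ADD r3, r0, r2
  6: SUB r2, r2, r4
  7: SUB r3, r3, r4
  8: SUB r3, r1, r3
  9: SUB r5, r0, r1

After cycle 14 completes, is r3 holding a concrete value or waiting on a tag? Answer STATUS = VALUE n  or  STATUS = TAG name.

STATUS = TAG Add2

c1: issue MUL r4<-Mul1 | r0:7,r1:3,r2:3,r3:8,r4:Mul1,r5:3
c2: issue SUB r1<-Add1 | r0:7,r1:Add1,r2:3,r3:8,r4:Mul1,r5:3
c3: issue SUB r2<-Add2 | r0:7,r1:Add1,r2:Add2,r3:8,r4:Mul1,r5:3
c4: issue ADD r0<-Add3 | r0:Add3,r1:Add1,r2:Add2,r3:8,r4:Mul1,r5:3
c5: issue MUL r3<-Mul2 | r0:Add3,r1:Add1,r2:Add2,r3:Mul2,r4:Mul1,r5:3
c6: CDB Mul1=24; stall | r0:Add3,r1:Add1,r2:Add2,r3:Mul2,r4:24,r5:3
c7: stall | r0:Add3,r1:Add1,r2:Add2,r3:Mul2,r4:24,r5:3
c8: CDB Add1=17; issue ADD r3<-Add1 | r0:Add3,r1:17,r2:Add2,r3:Add1,r4:24,r5:3
c9: CDB Add2=-16; issue SUB r2<-Add2 | r0:Add3,r1:17,r2:Add2,r3:Add1,r4:24,r5:3
c10: CDB Add3=24; issue SUB r3<-Add3 | r0:24,r1:17,r2:Add2,r3:Add3,r4:24,r5:3
c11: CDB Add2=-40; issue SUB r3<-Add2 | r0:24,r1:17,r2:-40,r3:Add2,r4:24,r5:3
c12: CDB Add1=8; issue SUB r5<-Add1 | r0:24,r1:17,r2:-40,r3:Add2,r4:24,r5:Add1
c13: - | r0:24,r1:17,r2:-40,r3:Add2,r4:24,r5:Add1
c14: CDB Add1=7 | r0:24,r1:17,r2:-40,r3:Add2,r4:24,r5:7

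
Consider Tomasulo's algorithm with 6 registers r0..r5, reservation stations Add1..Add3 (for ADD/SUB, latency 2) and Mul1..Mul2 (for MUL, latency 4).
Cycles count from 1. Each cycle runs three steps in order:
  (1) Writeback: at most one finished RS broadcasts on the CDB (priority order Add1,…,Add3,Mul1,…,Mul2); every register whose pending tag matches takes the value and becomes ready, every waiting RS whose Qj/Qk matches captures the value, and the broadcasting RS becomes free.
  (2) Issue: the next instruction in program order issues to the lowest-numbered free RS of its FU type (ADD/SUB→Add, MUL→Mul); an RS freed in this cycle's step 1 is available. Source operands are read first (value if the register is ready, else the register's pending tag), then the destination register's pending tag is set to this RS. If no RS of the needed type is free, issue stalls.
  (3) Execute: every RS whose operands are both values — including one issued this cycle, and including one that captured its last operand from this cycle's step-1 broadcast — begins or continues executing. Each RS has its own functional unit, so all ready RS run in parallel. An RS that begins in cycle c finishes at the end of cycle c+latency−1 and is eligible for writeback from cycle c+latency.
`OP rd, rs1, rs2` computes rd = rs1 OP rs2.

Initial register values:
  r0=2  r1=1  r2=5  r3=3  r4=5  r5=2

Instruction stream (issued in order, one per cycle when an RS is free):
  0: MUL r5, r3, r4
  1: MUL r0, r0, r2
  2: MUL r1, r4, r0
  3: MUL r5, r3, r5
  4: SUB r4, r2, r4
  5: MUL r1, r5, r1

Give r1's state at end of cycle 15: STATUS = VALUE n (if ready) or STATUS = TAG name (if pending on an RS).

cycle 1: issue MUL r5<-Mul1 // r0:2,r1:1,r2:5,r3:3,r4:5,r5:Mul1
cycle 2: issue MUL r0<-Mul2 // r0:Mul2,r1:1,r2:5,r3:3,r4:5,r5:Mul1
cycle 3: stall // r0:Mul2,r1:1,r2:5,r3:3,r4:5,r5:Mul1
cycle 4: stall // r0:Mul2,r1:1,r2:5,r3:3,r4:5,r5:Mul1
cycle 5: CDB Mul1=15; issue MUL r1<-Mul1 // r0:Mul2,r1:Mul1,r2:5,r3:3,r4:5,r5:15
cycle 6: CDB Mul2=10; issue MUL r5<-Mul2 // r0:10,r1:Mul1,r2:5,r3:3,r4:5,r5:Mul2
cycle 7: issue SUB r4<-Add1 // r0:10,r1:Mul1,r2:5,r3:3,r4:Add1,r5:Mul2
cycle 8: stall // r0:10,r1:Mul1,r2:5,r3:3,r4:Add1,r5:Mul2
cycle 9: CDB Add1=0; stall // r0:10,r1:Mul1,r2:5,r3:3,r4:0,r5:Mul2
cycle 10: CDB Mul1=50; issue MUL r1<-Mul1 // r0:10,r1:Mul1,r2:5,r3:3,r4:0,r5:Mul2
cycle 11: CDB Mul2=45 // r0:10,r1:Mul1,r2:5,r3:3,r4:0,r5:45
cycle 12: - // r0:10,r1:Mul1,r2:5,r3:3,r4:0,r5:45
cycle 13: - // r0:10,r1:Mul1,r2:5,r3:3,r4:0,r5:45
cycle 14: - // r0:10,r1:Mul1,r2:5,r3:3,r4:0,r5:45
cycle 15: CDB Mul1=2250 // r0:10,r1:2250,r2:5,r3:3,r4:0,r5:45

STATUS = VALUE 2250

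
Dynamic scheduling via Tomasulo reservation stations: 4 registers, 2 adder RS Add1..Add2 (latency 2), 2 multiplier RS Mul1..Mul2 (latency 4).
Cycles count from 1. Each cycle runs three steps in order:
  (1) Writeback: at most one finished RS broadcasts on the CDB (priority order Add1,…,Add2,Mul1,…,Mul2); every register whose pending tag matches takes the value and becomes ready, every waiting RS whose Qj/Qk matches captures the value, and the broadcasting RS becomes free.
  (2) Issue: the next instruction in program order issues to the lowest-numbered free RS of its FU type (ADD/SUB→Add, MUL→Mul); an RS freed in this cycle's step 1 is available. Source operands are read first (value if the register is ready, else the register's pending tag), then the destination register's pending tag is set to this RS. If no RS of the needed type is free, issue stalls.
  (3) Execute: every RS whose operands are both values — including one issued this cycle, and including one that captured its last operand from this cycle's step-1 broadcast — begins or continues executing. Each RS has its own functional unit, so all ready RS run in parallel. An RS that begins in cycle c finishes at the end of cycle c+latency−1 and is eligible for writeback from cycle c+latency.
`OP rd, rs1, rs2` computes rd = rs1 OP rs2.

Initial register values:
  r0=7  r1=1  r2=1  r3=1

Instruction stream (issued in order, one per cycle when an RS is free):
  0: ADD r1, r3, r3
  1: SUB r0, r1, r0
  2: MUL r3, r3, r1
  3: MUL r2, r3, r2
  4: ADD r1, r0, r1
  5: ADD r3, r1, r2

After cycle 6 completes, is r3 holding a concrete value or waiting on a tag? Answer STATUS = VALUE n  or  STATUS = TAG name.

STATUS = TAG Add2

c1: issue ADD r1<-Add1 | r0:7,r1:Add1,r2:1,r3:1
c2: issue SUB r0<-Add2 | r0:Add2,r1:Add1,r2:1,r3:1
c3: CDB Add1=2; issue MUL r3<-Mul1 | r0:Add2,r1:2,r2:1,r3:Mul1
c4: issue MUL r2<-Mul2 | r0:Add2,r1:2,r2:Mul2,r3:Mul1
c5: CDB Add2=-5; issue ADD r1<-Add1 | r0:-5,r1:Add1,r2:Mul2,r3:Mul1
c6: issue ADD r3<-Add2 | r0:-5,r1:Add1,r2:Mul2,r3:Add2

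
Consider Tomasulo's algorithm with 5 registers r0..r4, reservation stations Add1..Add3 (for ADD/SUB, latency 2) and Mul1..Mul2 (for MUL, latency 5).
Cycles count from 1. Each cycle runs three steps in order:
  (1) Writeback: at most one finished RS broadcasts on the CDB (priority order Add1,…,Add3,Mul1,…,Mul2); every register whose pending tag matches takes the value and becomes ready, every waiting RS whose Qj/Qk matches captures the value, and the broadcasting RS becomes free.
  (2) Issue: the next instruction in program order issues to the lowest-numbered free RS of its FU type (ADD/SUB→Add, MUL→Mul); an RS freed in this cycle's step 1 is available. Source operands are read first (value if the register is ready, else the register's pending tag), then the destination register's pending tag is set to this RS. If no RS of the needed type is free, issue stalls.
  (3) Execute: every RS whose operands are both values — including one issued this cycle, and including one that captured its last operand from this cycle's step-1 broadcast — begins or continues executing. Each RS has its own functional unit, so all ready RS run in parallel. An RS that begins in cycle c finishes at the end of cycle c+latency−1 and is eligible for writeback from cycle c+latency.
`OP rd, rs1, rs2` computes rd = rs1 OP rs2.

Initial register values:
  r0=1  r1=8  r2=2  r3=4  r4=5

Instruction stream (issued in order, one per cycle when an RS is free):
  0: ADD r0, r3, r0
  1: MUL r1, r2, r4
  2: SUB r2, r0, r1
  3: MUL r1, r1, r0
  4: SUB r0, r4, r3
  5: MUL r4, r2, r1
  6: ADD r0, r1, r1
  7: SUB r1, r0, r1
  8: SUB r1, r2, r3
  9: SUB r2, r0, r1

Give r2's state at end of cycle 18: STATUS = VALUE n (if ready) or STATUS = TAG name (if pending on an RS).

STATUS = TAG Add3

  c1: issue ADD r0<-Add1  regs: r0:Add1,r1:8,r2:2,r3:4,r4:5
  c2: issue MUL r1<-Mul1  regs: r0:Add1,r1:Mul1,r2:2,r3:4,r4:5
  c3: CDB Add1=5; issue SUB r2<-Add1  regs: r0:5,r1:Mul1,r2:Add1,r3:4,r4:5
  c4: issue MUL r1<-Mul2  regs: r0:5,r1:Mul2,r2:Add1,r3:4,r4:5
  c5: issue SUB r0<-Add2  regs: r0:Add2,r1:Mul2,r2:Add1,r3:4,r4:5
  c6: stall  regs: r0:Add2,r1:Mul2,r2:Add1,r3:4,r4:5
  c7: CDB Add2=1; stall  regs: r0:1,r1:Mul2,r2:Add1,r3:4,r4:5
  c8: CDB Mul1=10; issue MUL r4<-Mul1  regs: r0:1,r1:Mul2,r2:Add1,r3:4,r4:Mul1
  c9: issue ADD r0<-Add2  regs: r0:Add2,r1:Mul2,r2:Add1,r3:4,r4:Mul1
  c10: CDB Add1=-5; issue SUB r1<-Add1  regs: r0:Add2,r1:Add1,r2:-5,r3:4,r4:Mul1
  c11: issue SUB r1<-Add3  regs: r0:Add2,r1:Add3,r2:-5,r3:4,r4:Mul1
  c12: stall  regs: r0:Add2,r1:Add3,r2:-5,r3:4,r4:Mul1
  c13: CDB Add3=-9; issue SUB r2<-Add3  regs: r0:Add2,r1:-9,r2:Add3,r3:4,r4:Mul1
  c14: CDB Mul2=50  regs: r0:Add2,r1:-9,r2:Add3,r3:4,r4:Mul1
  c15: -  regs: r0:Add2,r1:-9,r2:Add3,r3:4,r4:Mul1
  c16: CDB Add2=100  regs: r0:100,r1:-9,r2:Add3,r3:4,r4:Mul1
  c17: -  regs: r0:100,r1:-9,r2:Add3,r3:4,r4:Mul1
  c18: CDB Add1=50  regs: r0:100,r1:-9,r2:Add3,r3:4,r4:Mul1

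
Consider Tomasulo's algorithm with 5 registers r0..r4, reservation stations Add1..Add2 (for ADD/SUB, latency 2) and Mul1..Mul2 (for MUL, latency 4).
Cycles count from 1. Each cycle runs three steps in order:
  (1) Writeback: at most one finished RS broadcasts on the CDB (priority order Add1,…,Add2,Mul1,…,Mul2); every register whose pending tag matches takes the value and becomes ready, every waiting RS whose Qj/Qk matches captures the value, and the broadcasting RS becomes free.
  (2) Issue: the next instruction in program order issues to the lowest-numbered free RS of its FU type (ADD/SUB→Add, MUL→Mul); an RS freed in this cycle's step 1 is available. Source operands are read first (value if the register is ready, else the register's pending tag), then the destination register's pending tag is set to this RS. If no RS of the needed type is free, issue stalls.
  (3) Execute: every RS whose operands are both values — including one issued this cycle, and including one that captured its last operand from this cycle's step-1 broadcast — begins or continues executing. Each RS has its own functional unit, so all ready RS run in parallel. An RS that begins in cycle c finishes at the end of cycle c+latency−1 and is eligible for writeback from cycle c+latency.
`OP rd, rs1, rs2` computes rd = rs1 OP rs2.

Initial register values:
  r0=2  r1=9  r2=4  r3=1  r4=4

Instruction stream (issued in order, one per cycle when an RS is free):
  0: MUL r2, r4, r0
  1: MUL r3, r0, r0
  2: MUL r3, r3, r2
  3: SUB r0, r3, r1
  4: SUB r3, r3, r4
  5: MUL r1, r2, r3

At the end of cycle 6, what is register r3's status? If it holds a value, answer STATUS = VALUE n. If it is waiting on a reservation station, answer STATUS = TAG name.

  c1: issue MUL r2<-Mul1  regs: r0:2,r1:9,r2:Mul1,r3:1,r4:4
  c2: issue MUL r3<-Mul2  regs: r0:2,r1:9,r2:Mul1,r3:Mul2,r4:4
  c3: stall  regs: r0:2,r1:9,r2:Mul1,r3:Mul2,r4:4
  c4: stall  regs: r0:2,r1:9,r2:Mul1,r3:Mul2,r4:4
  c5: CDB Mul1=8; issue MUL r3<-Mul1  regs: r0:2,r1:9,r2:8,r3:Mul1,r4:4
  c6: CDB Mul2=4; issue SUB r0<-Add1  regs: r0:Add1,r1:9,r2:8,r3:Mul1,r4:4

STATUS = TAG Mul1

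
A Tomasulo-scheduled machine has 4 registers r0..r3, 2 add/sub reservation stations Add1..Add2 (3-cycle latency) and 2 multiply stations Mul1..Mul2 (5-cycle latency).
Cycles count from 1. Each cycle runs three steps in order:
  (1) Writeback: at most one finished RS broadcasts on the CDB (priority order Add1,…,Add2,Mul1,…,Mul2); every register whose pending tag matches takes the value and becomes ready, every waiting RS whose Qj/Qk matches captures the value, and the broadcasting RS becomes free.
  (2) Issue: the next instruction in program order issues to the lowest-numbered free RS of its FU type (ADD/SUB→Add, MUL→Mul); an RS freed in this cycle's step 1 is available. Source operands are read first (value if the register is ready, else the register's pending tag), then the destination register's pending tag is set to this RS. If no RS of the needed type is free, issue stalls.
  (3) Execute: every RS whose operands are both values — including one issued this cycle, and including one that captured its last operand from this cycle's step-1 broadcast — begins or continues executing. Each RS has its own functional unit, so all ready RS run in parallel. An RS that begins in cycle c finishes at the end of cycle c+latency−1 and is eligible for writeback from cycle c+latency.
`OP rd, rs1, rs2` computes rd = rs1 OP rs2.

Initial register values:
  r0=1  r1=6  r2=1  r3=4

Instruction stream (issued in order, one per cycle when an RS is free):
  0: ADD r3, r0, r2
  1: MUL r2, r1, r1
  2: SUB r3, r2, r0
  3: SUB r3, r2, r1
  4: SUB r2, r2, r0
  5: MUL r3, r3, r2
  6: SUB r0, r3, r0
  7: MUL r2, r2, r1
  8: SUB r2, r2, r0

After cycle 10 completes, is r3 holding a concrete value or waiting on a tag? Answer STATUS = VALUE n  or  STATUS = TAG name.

cycle 1: issue ADD r3<-Add1 // r0:1,r1:6,r2:1,r3:Add1
cycle 2: issue MUL r2<-Mul1 // r0:1,r1:6,r2:Mul1,r3:Add1
cycle 3: issue SUB r3<-Add2 // r0:1,r1:6,r2:Mul1,r3:Add2
cycle 4: CDB Add1=2; issue SUB r3<-Add1 // r0:1,r1:6,r2:Mul1,r3:Add1
cycle 5: stall // r0:1,r1:6,r2:Mul1,r3:Add1
cycle 6: stall // r0:1,r1:6,r2:Mul1,r3:Add1
cycle 7: CDB Mul1=36; stall // r0:1,r1:6,r2:36,r3:Add1
cycle 8: stall // r0:1,r1:6,r2:36,r3:Add1
cycle 9: stall // r0:1,r1:6,r2:36,r3:Add1
cycle 10: CDB Add1=30; issue SUB r2<-Add1 // r0:1,r1:6,r2:Add1,r3:30

STATUS = VALUE 30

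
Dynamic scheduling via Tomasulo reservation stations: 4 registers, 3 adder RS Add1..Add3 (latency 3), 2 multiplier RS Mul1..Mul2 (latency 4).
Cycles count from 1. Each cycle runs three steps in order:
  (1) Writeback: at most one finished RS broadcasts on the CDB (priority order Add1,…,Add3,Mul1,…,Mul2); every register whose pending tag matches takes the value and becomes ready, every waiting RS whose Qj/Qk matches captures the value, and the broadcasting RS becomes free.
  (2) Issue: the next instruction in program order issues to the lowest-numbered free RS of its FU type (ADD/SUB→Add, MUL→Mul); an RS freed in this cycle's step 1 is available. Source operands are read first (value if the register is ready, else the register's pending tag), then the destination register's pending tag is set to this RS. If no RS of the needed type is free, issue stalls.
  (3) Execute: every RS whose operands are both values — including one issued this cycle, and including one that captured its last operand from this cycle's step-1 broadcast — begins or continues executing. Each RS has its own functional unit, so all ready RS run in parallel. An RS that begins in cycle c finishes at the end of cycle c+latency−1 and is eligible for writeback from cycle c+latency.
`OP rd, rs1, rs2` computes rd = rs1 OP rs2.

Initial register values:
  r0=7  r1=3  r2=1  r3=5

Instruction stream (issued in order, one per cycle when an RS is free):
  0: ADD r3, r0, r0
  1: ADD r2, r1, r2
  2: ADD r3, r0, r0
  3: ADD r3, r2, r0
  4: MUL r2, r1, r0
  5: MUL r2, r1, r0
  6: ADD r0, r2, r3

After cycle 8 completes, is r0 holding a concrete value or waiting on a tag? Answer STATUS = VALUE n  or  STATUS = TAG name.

c1: issue ADD r3<-Add1 | r0:7,r1:3,r2:1,r3:Add1
c2: issue ADD r2<-Add2 | r0:7,r1:3,r2:Add2,r3:Add1
c3: issue ADD r3<-Add3 | r0:7,r1:3,r2:Add2,r3:Add3
c4: CDB Add1=14; issue ADD r3<-Add1 | r0:7,r1:3,r2:Add2,r3:Add1
c5: CDB Add2=4; issue MUL r2<-Mul1 | r0:7,r1:3,r2:Mul1,r3:Add1
c6: CDB Add3=14; issue MUL r2<-Mul2 | r0:7,r1:3,r2:Mul2,r3:Add1
c7: issue ADD r0<-Add2 | r0:Add2,r1:3,r2:Mul2,r3:Add1
c8: CDB Add1=11 | r0:Add2,r1:3,r2:Mul2,r3:11

STATUS = TAG Add2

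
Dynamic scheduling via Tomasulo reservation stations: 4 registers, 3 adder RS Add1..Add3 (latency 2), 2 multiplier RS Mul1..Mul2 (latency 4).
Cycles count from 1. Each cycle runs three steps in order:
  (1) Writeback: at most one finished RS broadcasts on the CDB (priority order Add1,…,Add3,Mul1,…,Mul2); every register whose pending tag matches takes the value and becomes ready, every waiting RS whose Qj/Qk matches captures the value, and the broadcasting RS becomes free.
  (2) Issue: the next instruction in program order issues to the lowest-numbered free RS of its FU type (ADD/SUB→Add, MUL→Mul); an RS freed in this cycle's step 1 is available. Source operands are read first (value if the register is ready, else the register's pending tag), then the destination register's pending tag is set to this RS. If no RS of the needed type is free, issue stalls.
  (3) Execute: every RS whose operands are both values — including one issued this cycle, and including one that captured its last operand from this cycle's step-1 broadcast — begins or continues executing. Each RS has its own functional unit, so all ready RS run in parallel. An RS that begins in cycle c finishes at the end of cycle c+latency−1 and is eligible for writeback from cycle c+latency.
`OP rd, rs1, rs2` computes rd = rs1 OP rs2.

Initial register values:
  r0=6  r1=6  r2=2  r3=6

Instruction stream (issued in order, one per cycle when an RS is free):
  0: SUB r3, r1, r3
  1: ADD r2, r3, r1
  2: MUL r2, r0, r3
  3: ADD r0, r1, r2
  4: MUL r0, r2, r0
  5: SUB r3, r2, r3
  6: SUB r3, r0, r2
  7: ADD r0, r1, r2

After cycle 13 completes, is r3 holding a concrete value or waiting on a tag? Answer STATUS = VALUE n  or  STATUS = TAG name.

cycle 1: issue SUB r3<-Add1 // r0:6,r1:6,r2:2,r3:Add1
cycle 2: issue ADD r2<-Add2 // r0:6,r1:6,r2:Add2,r3:Add1
cycle 3: CDB Add1=0; issue MUL r2<-Mul1 // r0:6,r1:6,r2:Mul1,r3:0
cycle 4: issue ADD r0<-Add1 // r0:Add1,r1:6,r2:Mul1,r3:0
cycle 5: CDB Add2=6; issue MUL r0<-Mul2 // r0:Mul2,r1:6,r2:Mul1,r3:0
cycle 6: issue SUB r3<-Add2 // r0:Mul2,r1:6,r2:Mul1,r3:Add2
cycle 7: CDB Mul1=0; issue SUB r3<-Add3 // r0:Mul2,r1:6,r2:0,r3:Add3
cycle 8: stall // r0:Mul2,r1:6,r2:0,r3:Add3
cycle 9: CDB Add1=6; issue ADD r0<-Add1 // r0:Add1,r1:6,r2:0,r3:Add3
cycle 10: CDB Add2=0 // r0:Add1,r1:6,r2:0,r3:Add3
cycle 11: CDB Add1=6 // r0:6,r1:6,r2:0,r3:Add3
cycle 12: - // r0:6,r1:6,r2:0,r3:Add3
cycle 13: CDB Mul2=0 // r0:6,r1:6,r2:0,r3:Add3

STATUS = TAG Add3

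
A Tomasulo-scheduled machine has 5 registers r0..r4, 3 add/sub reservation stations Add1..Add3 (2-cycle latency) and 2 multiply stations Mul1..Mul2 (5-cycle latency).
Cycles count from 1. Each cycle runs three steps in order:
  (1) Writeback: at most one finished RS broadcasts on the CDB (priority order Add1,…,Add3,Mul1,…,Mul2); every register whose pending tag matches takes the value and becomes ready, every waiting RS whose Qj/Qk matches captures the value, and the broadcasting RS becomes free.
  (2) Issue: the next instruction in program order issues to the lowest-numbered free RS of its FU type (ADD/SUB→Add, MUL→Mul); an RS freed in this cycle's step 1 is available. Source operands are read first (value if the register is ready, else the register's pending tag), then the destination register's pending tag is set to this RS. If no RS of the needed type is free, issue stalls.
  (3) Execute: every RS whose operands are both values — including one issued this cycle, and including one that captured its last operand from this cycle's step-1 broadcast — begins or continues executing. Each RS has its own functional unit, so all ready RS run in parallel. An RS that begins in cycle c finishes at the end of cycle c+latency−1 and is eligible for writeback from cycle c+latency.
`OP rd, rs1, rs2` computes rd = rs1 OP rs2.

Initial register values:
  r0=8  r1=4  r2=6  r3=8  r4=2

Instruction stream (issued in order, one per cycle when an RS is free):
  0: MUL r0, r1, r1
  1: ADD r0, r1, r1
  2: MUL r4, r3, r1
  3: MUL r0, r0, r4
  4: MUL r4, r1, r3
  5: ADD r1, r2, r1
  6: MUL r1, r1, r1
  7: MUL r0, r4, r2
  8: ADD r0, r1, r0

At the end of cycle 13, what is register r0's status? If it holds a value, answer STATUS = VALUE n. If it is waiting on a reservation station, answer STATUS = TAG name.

  c1: issue MUL r0<-Mul1  regs: r0:Mul1,r1:4,r2:6,r3:8,r4:2
  c2: issue ADD r0<-Add1  regs: r0:Add1,r1:4,r2:6,r3:8,r4:2
  c3: issue MUL r4<-Mul2  regs: r0:Add1,r1:4,r2:6,r3:8,r4:Mul2
  c4: CDB Add1=8; stall  regs: r0:8,r1:4,r2:6,r3:8,r4:Mul2
  c5: stall  regs: r0:8,r1:4,r2:6,r3:8,r4:Mul2
  c6: CDB Mul1=16; issue MUL r0<-Mul1  regs: r0:Mul1,r1:4,r2:6,r3:8,r4:Mul2
  c7: stall  regs: r0:Mul1,r1:4,r2:6,r3:8,r4:Mul2
  c8: CDB Mul2=32; issue MUL r4<-Mul2  regs: r0:Mul1,r1:4,r2:6,r3:8,r4:Mul2
  c9: issue ADD r1<-Add1  regs: r0:Mul1,r1:Add1,r2:6,r3:8,r4:Mul2
  c10: stall  regs: r0:Mul1,r1:Add1,r2:6,r3:8,r4:Mul2
  c11: CDB Add1=10; stall  regs: r0:Mul1,r1:10,r2:6,r3:8,r4:Mul2
  c12: stall  regs: r0:Mul1,r1:10,r2:6,r3:8,r4:Mul2
  c13: CDB Mul1=256; issue MUL r1<-Mul1  regs: r0:256,r1:Mul1,r2:6,r3:8,r4:Mul2

STATUS = VALUE 256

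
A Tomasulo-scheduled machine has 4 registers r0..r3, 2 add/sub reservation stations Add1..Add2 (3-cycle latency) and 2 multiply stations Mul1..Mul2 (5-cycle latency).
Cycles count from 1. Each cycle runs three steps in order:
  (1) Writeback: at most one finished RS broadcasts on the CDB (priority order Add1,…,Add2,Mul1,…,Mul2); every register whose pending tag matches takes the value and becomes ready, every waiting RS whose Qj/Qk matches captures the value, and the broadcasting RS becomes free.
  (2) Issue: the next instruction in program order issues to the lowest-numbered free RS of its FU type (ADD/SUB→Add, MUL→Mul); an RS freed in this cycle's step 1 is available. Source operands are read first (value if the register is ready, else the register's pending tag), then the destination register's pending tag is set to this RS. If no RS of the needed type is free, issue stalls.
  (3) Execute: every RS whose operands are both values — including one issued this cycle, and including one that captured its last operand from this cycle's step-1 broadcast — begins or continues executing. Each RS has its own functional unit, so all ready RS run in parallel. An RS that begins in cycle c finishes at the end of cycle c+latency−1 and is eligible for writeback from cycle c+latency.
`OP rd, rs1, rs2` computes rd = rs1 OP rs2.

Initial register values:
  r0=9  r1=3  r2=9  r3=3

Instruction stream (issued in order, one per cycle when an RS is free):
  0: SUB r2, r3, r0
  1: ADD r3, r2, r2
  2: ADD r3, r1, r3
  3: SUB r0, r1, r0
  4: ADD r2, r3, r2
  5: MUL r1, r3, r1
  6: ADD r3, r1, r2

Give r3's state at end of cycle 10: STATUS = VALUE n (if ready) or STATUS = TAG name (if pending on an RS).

STATUS = VALUE -9

c1: issue SUB r2<-Add1 | r0:9,r1:3,r2:Add1,r3:3
c2: issue ADD r3<-Add2 | r0:9,r1:3,r2:Add1,r3:Add2
c3: stall | r0:9,r1:3,r2:Add1,r3:Add2
c4: CDB Add1=-6; issue ADD r3<-Add1 | r0:9,r1:3,r2:-6,r3:Add1
c5: stall | r0:9,r1:3,r2:-6,r3:Add1
c6: stall | r0:9,r1:3,r2:-6,r3:Add1
c7: CDB Add2=-12; issue SUB r0<-Add2 | r0:Add2,r1:3,r2:-6,r3:Add1
c8: stall | r0:Add2,r1:3,r2:-6,r3:Add1
c9: stall | r0:Add2,r1:3,r2:-6,r3:Add1
c10: CDB Add1=-9; issue ADD r2<-Add1 | r0:Add2,r1:3,r2:Add1,r3:-9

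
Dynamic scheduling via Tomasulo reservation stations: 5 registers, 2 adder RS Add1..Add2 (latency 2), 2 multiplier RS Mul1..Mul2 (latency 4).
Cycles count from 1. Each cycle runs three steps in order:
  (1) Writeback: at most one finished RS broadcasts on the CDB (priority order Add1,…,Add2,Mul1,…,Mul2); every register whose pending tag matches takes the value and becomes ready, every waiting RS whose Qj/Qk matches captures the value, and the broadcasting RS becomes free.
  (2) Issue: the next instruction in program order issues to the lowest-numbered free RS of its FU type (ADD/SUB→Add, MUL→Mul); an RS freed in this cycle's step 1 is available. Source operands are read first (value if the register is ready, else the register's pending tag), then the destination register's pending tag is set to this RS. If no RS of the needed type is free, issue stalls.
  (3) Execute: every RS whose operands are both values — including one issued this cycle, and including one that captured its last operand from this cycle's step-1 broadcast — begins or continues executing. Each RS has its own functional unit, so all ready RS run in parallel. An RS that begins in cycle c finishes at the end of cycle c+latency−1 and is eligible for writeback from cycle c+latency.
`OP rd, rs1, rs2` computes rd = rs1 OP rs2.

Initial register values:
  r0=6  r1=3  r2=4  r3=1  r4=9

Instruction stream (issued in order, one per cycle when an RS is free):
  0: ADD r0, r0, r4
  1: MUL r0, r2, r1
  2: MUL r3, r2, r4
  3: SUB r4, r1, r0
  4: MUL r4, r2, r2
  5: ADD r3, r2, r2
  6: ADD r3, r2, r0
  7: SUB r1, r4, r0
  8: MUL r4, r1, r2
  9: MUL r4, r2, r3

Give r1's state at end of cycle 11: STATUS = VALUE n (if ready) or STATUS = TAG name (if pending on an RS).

  c1: issue ADD r0<-Add1  regs: r0:Add1,r1:3,r2:4,r3:1,r4:9
  c2: issue MUL r0<-Mul1  regs: r0:Mul1,r1:3,r2:4,r3:1,r4:9
  c3: CDB Add1=15; issue MUL r3<-Mul2  regs: r0:Mul1,r1:3,r2:4,r3:Mul2,r4:9
  c4: issue SUB r4<-Add1  regs: r0:Mul1,r1:3,r2:4,r3:Mul2,r4:Add1
  c5: stall  regs: r0:Mul1,r1:3,r2:4,r3:Mul2,r4:Add1
  c6: CDB Mul1=12; issue MUL r4<-Mul1  regs: r0:12,r1:3,r2:4,r3:Mul2,r4:Mul1
  c7: CDB Mul2=36; issue ADD r3<-Add2  regs: r0:12,r1:3,r2:4,r3:Add2,r4:Mul1
  c8: CDB Add1=-9; issue ADD r3<-Add1  regs: r0:12,r1:3,r2:4,r3:Add1,r4:Mul1
  c9: CDB Add2=8; issue SUB r1<-Add2  regs: r0:12,r1:Add2,r2:4,r3:Add1,r4:Mul1
  c10: CDB Add1=16; issue MUL r4<-Mul2  regs: r0:12,r1:Add2,r2:4,r3:16,r4:Mul2
  c11: CDB Mul1=16; issue MUL r4<-Mul1  regs: r0:12,r1:Add2,r2:4,r3:16,r4:Mul1

STATUS = TAG Add2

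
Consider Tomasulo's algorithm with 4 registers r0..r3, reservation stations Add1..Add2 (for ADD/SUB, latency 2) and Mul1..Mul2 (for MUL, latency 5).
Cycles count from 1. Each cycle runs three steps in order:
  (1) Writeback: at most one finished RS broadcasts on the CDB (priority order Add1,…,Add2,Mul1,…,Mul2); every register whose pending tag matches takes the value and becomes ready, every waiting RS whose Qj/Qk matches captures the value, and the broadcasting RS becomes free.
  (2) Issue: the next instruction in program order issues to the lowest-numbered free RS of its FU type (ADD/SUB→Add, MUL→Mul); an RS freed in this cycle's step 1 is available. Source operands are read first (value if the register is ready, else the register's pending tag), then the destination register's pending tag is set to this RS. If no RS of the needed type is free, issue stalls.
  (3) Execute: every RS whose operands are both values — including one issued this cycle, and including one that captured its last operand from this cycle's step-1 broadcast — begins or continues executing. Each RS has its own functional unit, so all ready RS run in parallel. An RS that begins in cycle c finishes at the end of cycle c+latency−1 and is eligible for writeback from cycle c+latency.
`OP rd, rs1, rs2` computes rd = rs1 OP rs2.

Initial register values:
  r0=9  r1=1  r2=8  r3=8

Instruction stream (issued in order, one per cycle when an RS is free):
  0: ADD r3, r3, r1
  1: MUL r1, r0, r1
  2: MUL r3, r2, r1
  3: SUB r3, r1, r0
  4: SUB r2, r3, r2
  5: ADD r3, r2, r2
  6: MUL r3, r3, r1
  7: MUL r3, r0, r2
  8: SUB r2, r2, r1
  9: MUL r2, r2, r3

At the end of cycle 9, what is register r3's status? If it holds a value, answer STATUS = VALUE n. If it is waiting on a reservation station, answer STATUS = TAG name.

cycle 1: issue ADD r3<-Add1 // r0:9,r1:1,r2:8,r3:Add1
cycle 2: issue MUL r1<-Mul1 // r0:9,r1:Mul1,r2:8,r3:Add1
cycle 3: CDB Add1=9; issue MUL r3<-Mul2 // r0:9,r1:Mul1,r2:8,r3:Mul2
cycle 4: issue SUB r3<-Add1 // r0:9,r1:Mul1,r2:8,r3:Add1
cycle 5: issue SUB r2<-Add2 // r0:9,r1:Mul1,r2:Add2,r3:Add1
cycle 6: stall // r0:9,r1:Mul1,r2:Add2,r3:Add1
cycle 7: CDB Mul1=9; stall // r0:9,r1:9,r2:Add2,r3:Add1
cycle 8: stall // r0:9,r1:9,r2:Add2,r3:Add1
cycle 9: CDB Add1=0; issue ADD r3<-Add1 // r0:9,r1:9,r2:Add2,r3:Add1

STATUS = TAG Add1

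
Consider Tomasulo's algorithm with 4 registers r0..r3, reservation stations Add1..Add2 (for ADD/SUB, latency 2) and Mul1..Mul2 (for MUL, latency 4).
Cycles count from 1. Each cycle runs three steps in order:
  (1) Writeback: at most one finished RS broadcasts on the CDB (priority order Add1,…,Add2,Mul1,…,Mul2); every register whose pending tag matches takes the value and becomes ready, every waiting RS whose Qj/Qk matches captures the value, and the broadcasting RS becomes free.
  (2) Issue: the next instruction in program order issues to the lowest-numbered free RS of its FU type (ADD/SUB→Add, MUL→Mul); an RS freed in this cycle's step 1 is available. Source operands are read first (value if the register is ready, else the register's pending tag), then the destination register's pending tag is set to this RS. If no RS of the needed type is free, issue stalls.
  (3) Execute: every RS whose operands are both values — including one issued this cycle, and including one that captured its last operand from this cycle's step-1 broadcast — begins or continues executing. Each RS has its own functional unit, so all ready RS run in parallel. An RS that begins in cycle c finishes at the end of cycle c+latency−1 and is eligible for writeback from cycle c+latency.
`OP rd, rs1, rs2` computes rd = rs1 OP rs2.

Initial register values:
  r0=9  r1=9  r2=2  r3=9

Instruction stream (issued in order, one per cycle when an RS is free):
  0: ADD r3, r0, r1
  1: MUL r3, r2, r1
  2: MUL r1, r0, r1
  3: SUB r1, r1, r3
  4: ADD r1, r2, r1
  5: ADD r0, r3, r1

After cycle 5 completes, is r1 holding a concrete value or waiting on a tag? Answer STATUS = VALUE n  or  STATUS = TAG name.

c1: issue ADD r3<-Add1 | r0:9,r1:9,r2:2,r3:Add1
c2: issue MUL r3<-Mul1 | r0:9,r1:9,r2:2,r3:Mul1
c3: CDB Add1=18; issue MUL r1<-Mul2 | r0:9,r1:Mul2,r2:2,r3:Mul1
c4: issue SUB r1<-Add1 | r0:9,r1:Add1,r2:2,r3:Mul1
c5: issue ADD r1<-Add2 | r0:9,r1:Add2,r2:2,r3:Mul1

STATUS = TAG Add2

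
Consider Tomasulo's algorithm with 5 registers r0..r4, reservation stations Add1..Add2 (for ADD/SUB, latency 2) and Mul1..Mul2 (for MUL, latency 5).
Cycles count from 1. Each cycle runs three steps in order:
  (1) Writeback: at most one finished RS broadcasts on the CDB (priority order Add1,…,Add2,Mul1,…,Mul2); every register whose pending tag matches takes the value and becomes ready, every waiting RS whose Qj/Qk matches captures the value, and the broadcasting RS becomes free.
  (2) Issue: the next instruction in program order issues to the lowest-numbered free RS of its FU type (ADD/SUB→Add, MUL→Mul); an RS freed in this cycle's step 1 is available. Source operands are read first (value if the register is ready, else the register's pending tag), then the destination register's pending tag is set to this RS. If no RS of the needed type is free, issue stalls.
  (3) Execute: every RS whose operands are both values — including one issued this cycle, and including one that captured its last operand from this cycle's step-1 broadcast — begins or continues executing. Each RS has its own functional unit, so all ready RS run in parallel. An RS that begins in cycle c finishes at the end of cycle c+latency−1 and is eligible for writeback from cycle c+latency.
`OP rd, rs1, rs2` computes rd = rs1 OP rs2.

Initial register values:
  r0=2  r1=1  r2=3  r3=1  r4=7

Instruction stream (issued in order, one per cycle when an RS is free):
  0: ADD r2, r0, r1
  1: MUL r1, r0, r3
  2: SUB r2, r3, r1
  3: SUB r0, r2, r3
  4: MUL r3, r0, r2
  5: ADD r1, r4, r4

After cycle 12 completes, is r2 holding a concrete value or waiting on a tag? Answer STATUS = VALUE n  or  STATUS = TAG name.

c1: issue ADD r2<-Add1 | r0:2,r1:1,r2:Add1,r3:1,r4:7
c2: issue MUL r1<-Mul1 | r0:2,r1:Mul1,r2:Add1,r3:1,r4:7
c3: CDB Add1=3; issue SUB r2<-Add1 | r0:2,r1:Mul1,r2:Add1,r3:1,r4:7
c4: issue SUB r0<-Add2 | r0:Add2,r1:Mul1,r2:Add1,r3:1,r4:7
c5: issue MUL r3<-Mul2 | r0:Add2,r1:Mul1,r2:Add1,r3:Mul2,r4:7
c6: stall | r0:Add2,r1:Mul1,r2:Add1,r3:Mul2,r4:7
c7: CDB Mul1=2; stall | r0:Add2,r1:2,r2:Add1,r3:Mul2,r4:7
c8: stall | r0:Add2,r1:2,r2:Add1,r3:Mul2,r4:7
c9: CDB Add1=-1; issue ADD r1<-Add1 | r0:Add2,r1:Add1,r2:-1,r3:Mul2,r4:7
c10: - | r0:Add2,r1:Add1,r2:-1,r3:Mul2,r4:7
c11: CDB Add1=14 | r0:Add2,r1:14,r2:-1,r3:Mul2,r4:7
c12: CDB Add2=-2 | r0:-2,r1:14,r2:-1,r3:Mul2,r4:7

STATUS = VALUE -1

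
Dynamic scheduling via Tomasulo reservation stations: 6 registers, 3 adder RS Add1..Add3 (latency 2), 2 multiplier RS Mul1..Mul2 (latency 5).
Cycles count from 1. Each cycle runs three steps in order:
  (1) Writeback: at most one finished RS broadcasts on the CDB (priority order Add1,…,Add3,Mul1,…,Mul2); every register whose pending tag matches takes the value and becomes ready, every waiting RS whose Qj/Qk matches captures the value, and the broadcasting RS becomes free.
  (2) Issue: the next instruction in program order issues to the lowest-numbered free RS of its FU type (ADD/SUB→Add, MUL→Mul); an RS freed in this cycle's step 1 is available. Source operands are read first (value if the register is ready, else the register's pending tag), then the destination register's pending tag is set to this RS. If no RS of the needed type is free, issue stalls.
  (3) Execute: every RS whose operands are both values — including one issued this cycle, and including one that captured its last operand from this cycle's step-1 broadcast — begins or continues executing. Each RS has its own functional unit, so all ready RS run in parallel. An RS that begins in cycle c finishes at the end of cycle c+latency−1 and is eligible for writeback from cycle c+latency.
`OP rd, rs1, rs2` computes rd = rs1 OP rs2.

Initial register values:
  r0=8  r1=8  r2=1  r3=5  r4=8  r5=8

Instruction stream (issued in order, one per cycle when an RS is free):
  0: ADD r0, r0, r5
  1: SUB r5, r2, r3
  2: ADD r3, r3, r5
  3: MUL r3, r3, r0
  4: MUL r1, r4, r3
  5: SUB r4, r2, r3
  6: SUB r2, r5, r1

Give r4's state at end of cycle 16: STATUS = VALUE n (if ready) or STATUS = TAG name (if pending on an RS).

c1: issue ADD r0<-Add1 | r0:Add1,r1:8,r2:1,r3:5,r4:8,r5:8
c2: issue SUB r5<-Add2 | r0:Add1,r1:8,r2:1,r3:5,r4:8,r5:Add2
c3: CDB Add1=16; issue ADD r3<-Add1 | r0:16,r1:8,r2:1,r3:Add1,r4:8,r5:Add2
c4: CDB Add2=-4; issue MUL r3<-Mul1 | r0:16,r1:8,r2:1,r3:Mul1,r4:8,r5:-4
c5: issue MUL r1<-Mul2 | r0:16,r1:Mul2,r2:1,r3:Mul1,r4:8,r5:-4
c6: CDB Add1=1; issue SUB r4<-Add1 | r0:16,r1:Mul2,r2:1,r3:Mul1,r4:Add1,r5:-4
c7: issue SUB r2<-Add2 | r0:16,r1:Mul2,r2:Add2,r3:Mul1,r4:Add1,r5:-4
c8: - | r0:16,r1:Mul2,r2:Add2,r3:Mul1,r4:Add1,r5:-4
c9: - | r0:16,r1:Mul2,r2:Add2,r3:Mul1,r4:Add1,r5:-4
c10: - | r0:16,r1:Mul2,r2:Add2,r3:Mul1,r4:Add1,r5:-4
c11: CDB Mul1=16 | r0:16,r1:Mul2,r2:Add2,r3:16,r4:Add1,r5:-4
c12: - | r0:16,r1:Mul2,r2:Add2,r3:16,r4:Add1,r5:-4
c13: CDB Add1=-15 | r0:16,r1:Mul2,r2:Add2,r3:16,r4:-15,r5:-4
c14: - | r0:16,r1:Mul2,r2:Add2,r3:16,r4:-15,r5:-4
c15: - | r0:16,r1:Mul2,r2:Add2,r3:16,r4:-15,r5:-4
c16: CDB Mul2=128 | r0:16,r1:128,r2:Add2,r3:16,r4:-15,r5:-4

STATUS = VALUE -15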